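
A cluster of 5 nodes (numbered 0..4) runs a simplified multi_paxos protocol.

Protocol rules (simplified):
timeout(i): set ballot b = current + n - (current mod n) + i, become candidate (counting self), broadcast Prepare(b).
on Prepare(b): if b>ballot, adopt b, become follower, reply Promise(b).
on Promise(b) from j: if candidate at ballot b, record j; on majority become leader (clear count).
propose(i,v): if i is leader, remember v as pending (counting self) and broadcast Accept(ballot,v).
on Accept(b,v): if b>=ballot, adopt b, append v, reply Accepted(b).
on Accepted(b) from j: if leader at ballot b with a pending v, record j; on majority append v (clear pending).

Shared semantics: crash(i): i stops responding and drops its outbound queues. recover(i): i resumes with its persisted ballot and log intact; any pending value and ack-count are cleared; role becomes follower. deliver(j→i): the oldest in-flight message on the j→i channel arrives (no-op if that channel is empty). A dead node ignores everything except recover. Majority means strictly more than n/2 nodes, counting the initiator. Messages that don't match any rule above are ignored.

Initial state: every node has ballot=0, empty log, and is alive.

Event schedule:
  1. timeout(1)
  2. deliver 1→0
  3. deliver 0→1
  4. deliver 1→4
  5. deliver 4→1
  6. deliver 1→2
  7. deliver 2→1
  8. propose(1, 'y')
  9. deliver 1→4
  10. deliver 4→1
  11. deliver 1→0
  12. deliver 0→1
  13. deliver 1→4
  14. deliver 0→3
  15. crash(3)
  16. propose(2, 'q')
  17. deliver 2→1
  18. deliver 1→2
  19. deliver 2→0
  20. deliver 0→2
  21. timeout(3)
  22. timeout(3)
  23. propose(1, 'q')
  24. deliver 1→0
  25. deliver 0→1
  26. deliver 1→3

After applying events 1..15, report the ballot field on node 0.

after 1 — timeout(1): n1:cand/b6/[-]
after 2 — deliver 1→0: n0:foll/b6/[-]
after 3 — deliver 0→1: ·
after 4 — deliver 1→4: n4:foll/b6/[-]
after 5 — deliver 4→1: n1:lead/b6/[-]
after 6 — deliver 1→2: n2:foll/b6/[-]
after 7 — deliver 2→1: ·
after 8 — propose(1,'y'): ·
after 9 — deliver 1→4: n4:foll/b6/[y]
after 10 — deliver 4→1: ·
after 11 — deliver 1→0: n0:foll/b6/[y]
after 12 — deliver 0→1: n1:lead/b6/[y]
after 13 — deliver 1→4: ·
after 14 — deliver 0→3: ·
after 15 — crash(3): n3:✗foll/b0/[-]

6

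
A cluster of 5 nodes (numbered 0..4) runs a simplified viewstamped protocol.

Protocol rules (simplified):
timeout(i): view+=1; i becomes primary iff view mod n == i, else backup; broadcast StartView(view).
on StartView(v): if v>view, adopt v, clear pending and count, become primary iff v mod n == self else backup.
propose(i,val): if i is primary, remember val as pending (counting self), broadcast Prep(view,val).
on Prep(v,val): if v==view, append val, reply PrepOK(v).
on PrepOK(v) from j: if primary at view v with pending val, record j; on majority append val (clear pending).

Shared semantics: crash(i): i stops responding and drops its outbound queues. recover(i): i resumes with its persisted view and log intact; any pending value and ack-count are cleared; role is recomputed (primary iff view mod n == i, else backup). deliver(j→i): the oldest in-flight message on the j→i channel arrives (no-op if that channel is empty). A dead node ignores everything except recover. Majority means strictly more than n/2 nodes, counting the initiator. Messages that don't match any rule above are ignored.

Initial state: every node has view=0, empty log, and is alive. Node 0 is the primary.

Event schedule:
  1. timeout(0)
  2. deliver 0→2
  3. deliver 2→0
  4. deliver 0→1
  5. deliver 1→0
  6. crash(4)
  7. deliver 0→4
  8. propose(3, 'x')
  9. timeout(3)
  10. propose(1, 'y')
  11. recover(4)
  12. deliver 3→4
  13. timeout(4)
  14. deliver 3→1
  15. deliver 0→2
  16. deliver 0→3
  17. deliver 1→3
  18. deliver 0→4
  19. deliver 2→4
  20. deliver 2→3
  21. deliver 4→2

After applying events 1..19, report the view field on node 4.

2

[1] timeout(0) → N0(back v1 [-])
[2] deliver 0→2 → N2(back v1 [-])
[3] deliver 2→0 → ∅
[4] deliver 0→1 → N1(prim v1 [-])
[5] deliver 1→0 → ∅
[6] crash(4) → N4(✗back v0 [-])
[7] deliver 0→4 → ∅
[8] propose(3,'x') → ∅
[9] timeout(3) → N3(back v1 [-])
[10] propose(1,'y') → ∅
[11] recover(4) → N4(back v0 [-])
[12] deliver 3→4 → N4(back v1 [-])
[13] timeout(4) → N4(back v2 [-])
[14] deliver 3→1 → ∅
[15] deliver 0→2 → ∅
[16] deliver 0→3 → ∅
[17] deliver 1→3 → N3(back v1 [y])
[18] deliver 0→4 → ∅
[19] deliver 2→4 → ∅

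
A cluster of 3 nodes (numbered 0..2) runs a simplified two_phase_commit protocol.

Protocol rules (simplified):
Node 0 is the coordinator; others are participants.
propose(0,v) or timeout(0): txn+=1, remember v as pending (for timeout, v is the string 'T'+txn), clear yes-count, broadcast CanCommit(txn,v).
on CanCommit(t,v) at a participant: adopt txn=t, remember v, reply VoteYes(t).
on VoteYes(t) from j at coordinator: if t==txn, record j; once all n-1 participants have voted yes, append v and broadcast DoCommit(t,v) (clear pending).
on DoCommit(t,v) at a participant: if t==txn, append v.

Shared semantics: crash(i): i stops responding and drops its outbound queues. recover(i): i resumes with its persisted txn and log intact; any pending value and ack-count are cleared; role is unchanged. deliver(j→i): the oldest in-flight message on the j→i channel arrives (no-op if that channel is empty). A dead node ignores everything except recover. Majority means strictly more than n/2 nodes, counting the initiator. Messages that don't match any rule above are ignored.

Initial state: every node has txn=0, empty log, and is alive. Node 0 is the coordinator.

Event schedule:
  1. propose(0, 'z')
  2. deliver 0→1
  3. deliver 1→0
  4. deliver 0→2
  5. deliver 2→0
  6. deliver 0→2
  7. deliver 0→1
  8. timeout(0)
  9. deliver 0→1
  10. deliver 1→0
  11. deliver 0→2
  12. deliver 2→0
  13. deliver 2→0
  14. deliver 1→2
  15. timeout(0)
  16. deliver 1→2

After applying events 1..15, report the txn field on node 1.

1. propose(0,'z'):  <0:coor t1 ->
2. deliver 0→1:  <1:part t1 ->
3. deliver 1→0:  nop
4. deliver 0→2:  <2:part t1 ->
5. deliver 2→0:  <0:coor t1 z>
6. deliver 0→2:  <2:part t1 z>
7. deliver 0→1:  <1:part t1 z>
8. timeout(0):  <0:coor t2 z>
9. deliver 0→1:  <1:part t2 z>
10. deliver 1→0:  nop
11. deliver 0→2:  <2:part t2 z>
12. deliver 2→0:  <0:coor t2 z,T2>
13. deliver 2→0:  nop
14. deliver 1→2:  nop
15. timeout(0):  <0:coor t3 z,T2>

2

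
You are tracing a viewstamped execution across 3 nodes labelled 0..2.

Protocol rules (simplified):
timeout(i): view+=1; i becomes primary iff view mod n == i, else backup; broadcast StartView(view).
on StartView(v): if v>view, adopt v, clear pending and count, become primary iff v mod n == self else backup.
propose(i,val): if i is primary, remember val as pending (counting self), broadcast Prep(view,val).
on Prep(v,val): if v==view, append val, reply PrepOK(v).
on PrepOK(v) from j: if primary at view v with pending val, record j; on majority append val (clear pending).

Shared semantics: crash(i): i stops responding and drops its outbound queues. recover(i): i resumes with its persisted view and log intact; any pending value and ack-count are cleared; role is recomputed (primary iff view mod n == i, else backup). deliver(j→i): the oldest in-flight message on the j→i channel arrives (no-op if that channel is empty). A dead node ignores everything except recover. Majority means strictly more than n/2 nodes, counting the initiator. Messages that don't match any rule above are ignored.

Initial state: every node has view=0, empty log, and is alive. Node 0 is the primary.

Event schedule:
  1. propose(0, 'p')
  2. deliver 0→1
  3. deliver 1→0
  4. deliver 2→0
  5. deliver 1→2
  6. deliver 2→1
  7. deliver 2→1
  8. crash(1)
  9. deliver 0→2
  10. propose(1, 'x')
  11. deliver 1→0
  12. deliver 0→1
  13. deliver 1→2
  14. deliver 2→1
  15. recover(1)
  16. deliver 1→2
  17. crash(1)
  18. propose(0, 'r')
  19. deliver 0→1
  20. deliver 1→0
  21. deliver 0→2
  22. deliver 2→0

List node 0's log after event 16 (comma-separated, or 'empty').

step 1 propose(0,'p'): —
step 2 deliver 0→1: 1={back,v=0,log=p}
step 3 deliver 1→0: 0={prim,v=0,log=p}
step 4 deliver 2→0: —
step 5 deliver 1→2: —
step 6 deliver 2→1: —
step 7 deliver 2→1: —
step 8 crash(1): 1={✗back,v=0,log=p}
step 9 deliver 0→2: 2={back,v=0,log=p}
step 10 propose(1,'x'): —
step 11 deliver 1→0: —
step 12 deliver 0→1: —
step 13 deliver 1→2: —
step 14 deliver 2→1: —
step 15 recover(1): 1={back,v=0,log=p}
step 16 deliver 1→2: —

p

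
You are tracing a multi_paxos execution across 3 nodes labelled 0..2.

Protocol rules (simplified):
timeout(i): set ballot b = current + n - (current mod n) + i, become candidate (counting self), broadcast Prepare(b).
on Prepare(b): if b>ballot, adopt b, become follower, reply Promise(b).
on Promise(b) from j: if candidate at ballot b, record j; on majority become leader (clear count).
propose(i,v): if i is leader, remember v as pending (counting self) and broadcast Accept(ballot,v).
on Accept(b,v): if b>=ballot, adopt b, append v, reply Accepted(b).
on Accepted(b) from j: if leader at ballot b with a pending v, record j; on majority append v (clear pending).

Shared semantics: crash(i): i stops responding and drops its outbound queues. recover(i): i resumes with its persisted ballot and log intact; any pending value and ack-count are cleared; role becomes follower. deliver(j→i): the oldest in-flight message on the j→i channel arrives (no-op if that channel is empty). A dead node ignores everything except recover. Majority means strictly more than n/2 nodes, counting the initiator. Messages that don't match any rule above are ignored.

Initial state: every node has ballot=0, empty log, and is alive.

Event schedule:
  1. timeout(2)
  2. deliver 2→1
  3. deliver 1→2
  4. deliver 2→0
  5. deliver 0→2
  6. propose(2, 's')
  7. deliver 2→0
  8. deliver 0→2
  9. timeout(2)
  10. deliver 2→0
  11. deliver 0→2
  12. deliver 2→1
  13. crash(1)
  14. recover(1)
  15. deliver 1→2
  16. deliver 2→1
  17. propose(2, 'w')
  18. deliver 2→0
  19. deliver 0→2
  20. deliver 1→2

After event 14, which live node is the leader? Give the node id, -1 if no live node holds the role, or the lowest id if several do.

1. timeout(2):  <2:cand b5 ->
2. deliver 2→1:  <1:foll b5 ->
3. deliver 1→2:  <2:lead b5 ->
4. deliver 2→0:  <0:foll b5 ->
5. deliver 0→2:  nop
6. propose(2,'s'):  nop
7. deliver 2→0:  <0:foll b5 s>
8. deliver 0→2:  <2:lead b5 s>
9. timeout(2):  <2:cand b8 s>
10. deliver 2→0:  <0:foll b8 s>
11. deliver 0→2:  <2:lead b8 s>
12. deliver 2→1:  <1:foll b5 s>
13. crash(1):  <1:✗foll b5 s>
14. recover(1):  <1:foll b5 s>

2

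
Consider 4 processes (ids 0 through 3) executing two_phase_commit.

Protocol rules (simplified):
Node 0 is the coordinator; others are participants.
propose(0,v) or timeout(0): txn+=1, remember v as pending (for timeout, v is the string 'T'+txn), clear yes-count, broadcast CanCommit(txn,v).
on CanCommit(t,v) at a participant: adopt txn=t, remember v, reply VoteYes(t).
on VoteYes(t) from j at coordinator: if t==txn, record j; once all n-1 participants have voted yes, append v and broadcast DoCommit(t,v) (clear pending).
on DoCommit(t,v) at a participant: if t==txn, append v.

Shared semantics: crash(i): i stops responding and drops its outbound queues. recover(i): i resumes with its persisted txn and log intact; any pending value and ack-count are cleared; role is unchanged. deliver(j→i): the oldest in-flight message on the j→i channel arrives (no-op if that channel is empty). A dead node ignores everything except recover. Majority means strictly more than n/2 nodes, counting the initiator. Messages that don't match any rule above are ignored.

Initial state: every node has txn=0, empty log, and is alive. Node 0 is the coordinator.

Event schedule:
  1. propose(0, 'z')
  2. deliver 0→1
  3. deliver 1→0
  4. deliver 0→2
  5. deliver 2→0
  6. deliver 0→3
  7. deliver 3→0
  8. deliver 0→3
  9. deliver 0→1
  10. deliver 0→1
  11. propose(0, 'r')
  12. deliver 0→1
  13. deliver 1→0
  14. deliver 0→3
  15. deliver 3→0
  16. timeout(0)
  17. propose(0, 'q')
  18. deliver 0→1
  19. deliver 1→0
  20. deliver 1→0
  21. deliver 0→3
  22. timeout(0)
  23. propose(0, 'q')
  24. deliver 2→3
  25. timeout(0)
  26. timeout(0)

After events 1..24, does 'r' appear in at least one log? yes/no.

no

e1 propose(0,'z'): 0[coor,t=1,-]
e2 deliver 0→1: 1[part,t=1,-]
e3 deliver 1→0: ·
e4 deliver 0→2: 2[part,t=1,-]
e5 deliver 2→0: ·
e6 deliver 0→3: 3[part,t=1,-]
e7 deliver 3→0: 0[coor,t=1,z]
e8 deliver 0→3: 3[part,t=1,z]
e9 deliver 0→1: 1[part,t=1,z]
e10 deliver 0→1: ·
e11 propose(0,'r'): 0[coor,t=2,z]
e12 deliver 0→1: 1[part,t=2,z]
e13 deliver 1→0: ·
e14 deliver 0→3: 3[part,t=2,z]
e15 deliver 3→0: ·
e16 timeout(0): 0[coor,t=3,z]
e17 propose(0,'q'): 0[coor,t=4,z]
e18 deliver 0→1: 1[part,t=3,z]
e19 deliver 1→0: ·
e20 deliver 1→0: ·
e21 deliver 0→3: 3[part,t=3,z]
e22 timeout(0): 0[coor,t=5,z]
e23 propose(0,'q'): 0[coor,t=6,z]
e24 deliver 2→3: ·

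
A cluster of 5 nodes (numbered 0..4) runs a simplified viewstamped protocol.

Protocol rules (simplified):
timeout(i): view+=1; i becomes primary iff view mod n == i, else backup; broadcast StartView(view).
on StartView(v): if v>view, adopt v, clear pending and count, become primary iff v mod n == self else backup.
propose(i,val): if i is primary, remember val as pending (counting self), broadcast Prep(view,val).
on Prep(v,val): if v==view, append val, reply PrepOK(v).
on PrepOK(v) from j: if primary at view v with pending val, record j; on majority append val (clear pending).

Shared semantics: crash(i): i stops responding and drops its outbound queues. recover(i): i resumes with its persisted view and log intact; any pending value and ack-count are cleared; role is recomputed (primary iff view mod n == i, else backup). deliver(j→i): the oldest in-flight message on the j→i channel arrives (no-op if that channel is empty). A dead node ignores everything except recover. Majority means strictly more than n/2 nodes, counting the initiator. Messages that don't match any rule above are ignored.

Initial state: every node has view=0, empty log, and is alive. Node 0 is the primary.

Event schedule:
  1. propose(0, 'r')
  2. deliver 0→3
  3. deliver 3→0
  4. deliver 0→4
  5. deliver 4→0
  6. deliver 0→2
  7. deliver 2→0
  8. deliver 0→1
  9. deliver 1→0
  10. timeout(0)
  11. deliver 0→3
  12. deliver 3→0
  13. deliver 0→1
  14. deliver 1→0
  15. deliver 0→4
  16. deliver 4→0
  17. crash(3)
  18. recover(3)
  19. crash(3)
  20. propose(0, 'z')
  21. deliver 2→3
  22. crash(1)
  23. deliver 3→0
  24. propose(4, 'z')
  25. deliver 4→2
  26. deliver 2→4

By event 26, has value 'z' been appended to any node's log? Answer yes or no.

no

step 1 propose(0,'r'): —
step 2 deliver 0→3: 3={back,v=0,log=r}
step 3 deliver 3→0: —
step 4 deliver 0→4: 4={back,v=0,log=r}
step 5 deliver 4→0: 0={prim,v=0,log=r}
step 6 deliver 0→2: 2={back,v=0,log=r}
step 7 deliver 2→0: —
step 8 deliver 0→1: 1={back,v=0,log=r}
step 9 deliver 1→0: —
step 10 timeout(0): 0={back,v=1,log=r}
step 11 deliver 0→3: 3={back,v=1,log=r}
step 12 deliver 3→0: —
step 13 deliver 0→1: 1={prim,v=1,log=r}
step 14 deliver 1→0: —
step 15 deliver 0→4: 4={back,v=1,log=r}
step 16 deliver 4→0: —
step 17 crash(3): 3={✗back,v=1,log=r}
step 18 recover(3): 3={back,v=1,log=r}
step 19 crash(3): 3={✗back,v=1,log=r}
step 20 propose(0,'z'): —
step 21 deliver 2→3: —
step 22 crash(1): 1={✗prim,v=1,log=r}
step 23 deliver 3→0: —
step 24 propose(4,'z'): —
step 25 deliver 4→2: —
step 26 deliver 2→4: —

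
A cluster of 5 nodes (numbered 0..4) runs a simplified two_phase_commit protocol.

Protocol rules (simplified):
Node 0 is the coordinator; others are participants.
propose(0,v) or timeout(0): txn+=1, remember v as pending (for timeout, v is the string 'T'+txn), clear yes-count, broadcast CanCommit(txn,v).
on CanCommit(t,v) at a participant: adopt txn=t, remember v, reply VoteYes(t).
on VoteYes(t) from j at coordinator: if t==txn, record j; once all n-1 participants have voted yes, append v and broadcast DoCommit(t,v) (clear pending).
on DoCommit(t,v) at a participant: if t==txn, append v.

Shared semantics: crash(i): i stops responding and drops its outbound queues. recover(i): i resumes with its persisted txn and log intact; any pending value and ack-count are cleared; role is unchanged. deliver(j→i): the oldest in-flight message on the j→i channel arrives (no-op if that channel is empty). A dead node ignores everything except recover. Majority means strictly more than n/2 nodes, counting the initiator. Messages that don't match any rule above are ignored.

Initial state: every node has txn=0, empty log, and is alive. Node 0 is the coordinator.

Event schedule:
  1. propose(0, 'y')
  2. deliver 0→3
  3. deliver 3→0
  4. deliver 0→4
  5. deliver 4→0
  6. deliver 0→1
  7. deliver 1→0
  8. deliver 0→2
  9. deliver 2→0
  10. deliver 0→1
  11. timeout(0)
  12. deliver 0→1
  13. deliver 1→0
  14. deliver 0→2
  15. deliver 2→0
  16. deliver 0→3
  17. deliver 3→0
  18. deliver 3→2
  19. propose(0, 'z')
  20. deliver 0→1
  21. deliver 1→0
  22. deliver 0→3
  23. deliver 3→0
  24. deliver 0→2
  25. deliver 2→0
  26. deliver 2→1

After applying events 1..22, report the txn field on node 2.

after 1 — propose(0,'y'): n0:coor/t1/[-]
after 2 — deliver 0→3: n3:part/t1/[-]
after 3 — deliver 3→0: ·
after 4 — deliver 0→4: n4:part/t1/[-]
after 5 — deliver 4→0: ·
after 6 — deliver 0→1: n1:part/t1/[-]
after 7 — deliver 1→0: ·
after 8 — deliver 0→2: n2:part/t1/[-]
after 9 — deliver 2→0: n0:coor/t1/[y]
after 10 — deliver 0→1: n1:part/t1/[y]
after 11 — timeout(0): n0:coor/t2/[y]
after 12 — deliver 0→1: n1:part/t2/[y]
after 13 — deliver 1→0: ·
after 14 — deliver 0→2: n2:part/t1/[y]
after 15 — deliver 2→0: ·
after 16 — deliver 0→3: n3:part/t1/[y]
after 17 — deliver 3→0: ·
after 18 — deliver 3→2: ·
after 19 — propose(0,'z'): n0:coor/t3/[y]
after 20 — deliver 0→1: n1:part/t3/[y]
after 21 — deliver 1→0: ·
after 22 — deliver 0→3: n3:part/t2/[y]

1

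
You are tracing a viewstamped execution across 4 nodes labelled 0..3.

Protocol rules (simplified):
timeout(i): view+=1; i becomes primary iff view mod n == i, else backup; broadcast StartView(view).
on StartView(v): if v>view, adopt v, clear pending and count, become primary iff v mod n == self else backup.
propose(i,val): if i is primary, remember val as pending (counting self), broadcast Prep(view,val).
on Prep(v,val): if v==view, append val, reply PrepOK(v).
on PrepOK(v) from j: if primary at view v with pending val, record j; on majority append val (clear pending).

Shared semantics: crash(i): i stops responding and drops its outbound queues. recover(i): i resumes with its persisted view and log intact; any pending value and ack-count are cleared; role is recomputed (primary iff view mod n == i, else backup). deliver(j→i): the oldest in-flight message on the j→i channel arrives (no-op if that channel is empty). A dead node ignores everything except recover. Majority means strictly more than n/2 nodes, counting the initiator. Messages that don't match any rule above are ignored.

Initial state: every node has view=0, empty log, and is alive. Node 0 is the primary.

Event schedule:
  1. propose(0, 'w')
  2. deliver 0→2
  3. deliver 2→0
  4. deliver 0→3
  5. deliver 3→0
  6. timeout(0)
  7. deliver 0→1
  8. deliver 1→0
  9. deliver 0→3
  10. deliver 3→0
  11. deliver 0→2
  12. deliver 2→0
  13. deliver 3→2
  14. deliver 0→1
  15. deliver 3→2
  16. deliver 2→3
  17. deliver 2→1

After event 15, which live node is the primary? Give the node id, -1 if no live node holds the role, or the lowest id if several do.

after 1 — propose(0,'w'): ·
after 2 — deliver 0→2: n2:back/v0/[w]
after 3 — deliver 2→0: ·
after 4 — deliver 0→3: n3:back/v0/[w]
after 5 — deliver 3→0: n0:prim/v0/[w]
after 6 — timeout(0): n0:back/v1/[w]
after 7 — deliver 0→1: n1:back/v0/[w]
after 8 — deliver 1→0: ·
after 9 — deliver 0→3: n3:back/v1/[w]
after 10 — deliver 3→0: ·
after 11 — deliver 0→2: n2:back/v1/[w]
after 12 — deliver 2→0: ·
after 13 — deliver 3→2: ·
after 14 — deliver 0→1: n1:prim/v1/[w]
after 15 — deliver 3→2: ·

1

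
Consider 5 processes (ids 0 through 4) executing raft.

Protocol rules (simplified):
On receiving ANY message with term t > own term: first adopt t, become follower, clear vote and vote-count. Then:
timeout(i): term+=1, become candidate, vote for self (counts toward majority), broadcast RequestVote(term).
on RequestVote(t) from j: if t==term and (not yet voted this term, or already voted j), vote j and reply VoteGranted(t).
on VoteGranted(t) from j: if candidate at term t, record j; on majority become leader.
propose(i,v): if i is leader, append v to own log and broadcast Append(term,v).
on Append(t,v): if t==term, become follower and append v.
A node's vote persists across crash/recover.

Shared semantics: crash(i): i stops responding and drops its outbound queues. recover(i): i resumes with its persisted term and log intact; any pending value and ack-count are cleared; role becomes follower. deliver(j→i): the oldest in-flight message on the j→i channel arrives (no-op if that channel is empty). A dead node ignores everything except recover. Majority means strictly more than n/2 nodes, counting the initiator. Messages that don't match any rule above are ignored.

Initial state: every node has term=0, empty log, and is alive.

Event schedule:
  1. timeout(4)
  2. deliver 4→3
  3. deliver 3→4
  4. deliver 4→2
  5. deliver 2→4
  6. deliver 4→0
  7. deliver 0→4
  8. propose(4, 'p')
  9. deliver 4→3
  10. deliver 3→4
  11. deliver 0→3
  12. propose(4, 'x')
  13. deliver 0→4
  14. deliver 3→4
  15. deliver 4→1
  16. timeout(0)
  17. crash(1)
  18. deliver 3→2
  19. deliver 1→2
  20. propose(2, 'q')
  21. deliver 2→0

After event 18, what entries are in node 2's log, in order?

[1] timeout(4) → N4(cand t1 [-])
[2] deliver 4→3 → N3(foll t1 [-])
[3] deliver 3→4 → ∅
[4] deliver 4→2 → N2(foll t1 [-])
[5] deliver 2→4 → N4(lead t1 [-])
[6] deliver 4→0 → N0(foll t1 [-])
[7] deliver 0→4 → ∅
[8] propose(4,'p') → N4(lead t1 [p])
[9] deliver 4→3 → N3(foll t1 [p])
[10] deliver 3→4 → ∅
[11] deliver 0→3 → ∅
[12] propose(4,'x') → N4(lead t1 [p,x])
[13] deliver 0→4 → ∅
[14] deliver 3→4 → ∅
[15] deliver 4→1 → N1(foll t1 [-])
[16] timeout(0) → N0(cand t2 [-])
[17] crash(1) → N1(✗foll t1 [-])
[18] deliver 3→2 → ∅

empty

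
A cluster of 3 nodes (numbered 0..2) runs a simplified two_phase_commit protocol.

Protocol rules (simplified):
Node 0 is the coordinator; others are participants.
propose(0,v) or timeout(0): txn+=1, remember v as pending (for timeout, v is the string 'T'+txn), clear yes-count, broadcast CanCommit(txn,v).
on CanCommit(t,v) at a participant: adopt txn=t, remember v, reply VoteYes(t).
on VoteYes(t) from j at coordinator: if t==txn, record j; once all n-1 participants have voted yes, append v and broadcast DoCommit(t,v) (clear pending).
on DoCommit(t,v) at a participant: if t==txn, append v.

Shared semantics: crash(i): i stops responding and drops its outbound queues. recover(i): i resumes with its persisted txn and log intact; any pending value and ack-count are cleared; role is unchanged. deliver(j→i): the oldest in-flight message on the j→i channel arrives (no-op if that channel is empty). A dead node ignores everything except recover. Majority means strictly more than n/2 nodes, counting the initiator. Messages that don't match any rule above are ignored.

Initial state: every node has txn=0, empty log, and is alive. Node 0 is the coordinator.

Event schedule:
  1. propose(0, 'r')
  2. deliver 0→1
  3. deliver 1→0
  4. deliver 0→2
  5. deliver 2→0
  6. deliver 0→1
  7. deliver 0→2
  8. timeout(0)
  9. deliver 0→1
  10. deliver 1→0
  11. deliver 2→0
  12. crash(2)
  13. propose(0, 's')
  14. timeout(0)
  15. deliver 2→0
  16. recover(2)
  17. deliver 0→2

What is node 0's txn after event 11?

after 1 — propose(0,'r'): n0:coor/t1/[-]
after 2 — deliver 0→1: n1:part/t1/[-]
after 3 — deliver 1→0: ·
after 4 — deliver 0→2: n2:part/t1/[-]
after 5 — deliver 2→0: n0:coor/t1/[r]
after 6 — deliver 0→1: n1:part/t1/[r]
after 7 — deliver 0→2: n2:part/t1/[r]
after 8 — timeout(0): n0:coor/t2/[r]
after 9 — deliver 0→1: n1:part/t2/[r]
after 10 — deliver 1→0: ·
after 11 — deliver 2→0: ·

2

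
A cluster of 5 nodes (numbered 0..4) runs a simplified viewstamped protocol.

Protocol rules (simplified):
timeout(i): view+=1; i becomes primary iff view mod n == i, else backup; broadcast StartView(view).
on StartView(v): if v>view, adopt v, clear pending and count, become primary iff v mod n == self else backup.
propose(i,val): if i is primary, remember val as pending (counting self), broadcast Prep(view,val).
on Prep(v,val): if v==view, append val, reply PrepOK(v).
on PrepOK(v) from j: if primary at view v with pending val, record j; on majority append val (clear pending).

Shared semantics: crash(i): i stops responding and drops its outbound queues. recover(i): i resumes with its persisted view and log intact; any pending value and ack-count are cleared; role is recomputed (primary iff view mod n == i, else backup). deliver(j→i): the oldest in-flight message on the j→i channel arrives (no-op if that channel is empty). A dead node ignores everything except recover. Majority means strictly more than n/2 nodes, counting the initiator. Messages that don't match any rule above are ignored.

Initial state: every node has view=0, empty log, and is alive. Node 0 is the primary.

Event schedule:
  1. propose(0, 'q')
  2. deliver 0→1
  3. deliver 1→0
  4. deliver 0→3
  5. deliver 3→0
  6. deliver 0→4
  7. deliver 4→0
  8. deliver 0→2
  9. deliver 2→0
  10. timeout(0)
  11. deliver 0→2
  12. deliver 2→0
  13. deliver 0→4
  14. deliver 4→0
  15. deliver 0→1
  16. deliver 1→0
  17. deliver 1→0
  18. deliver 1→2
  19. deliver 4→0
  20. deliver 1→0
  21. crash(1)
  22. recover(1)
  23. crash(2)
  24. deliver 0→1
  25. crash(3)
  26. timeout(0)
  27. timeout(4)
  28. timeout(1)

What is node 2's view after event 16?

[1] propose(0,'q') → ∅
[2] deliver 0→1 → N1(back v0 [q])
[3] deliver 1→0 → ∅
[4] deliver 0→3 → N3(back v0 [q])
[5] deliver 3→0 → N0(prim v0 [q])
[6] deliver 0→4 → N4(back v0 [q])
[7] deliver 4→0 → ∅
[8] deliver 0→2 → N2(back v0 [q])
[9] deliver 2→0 → ∅
[10] timeout(0) → N0(back v1 [q])
[11] deliver 0→2 → N2(back v1 [q])
[12] deliver 2→0 → ∅
[13] deliver 0→4 → N4(back v1 [q])
[14] deliver 4→0 → ∅
[15] deliver 0→1 → N1(prim v1 [q])
[16] deliver 1→0 → ∅

1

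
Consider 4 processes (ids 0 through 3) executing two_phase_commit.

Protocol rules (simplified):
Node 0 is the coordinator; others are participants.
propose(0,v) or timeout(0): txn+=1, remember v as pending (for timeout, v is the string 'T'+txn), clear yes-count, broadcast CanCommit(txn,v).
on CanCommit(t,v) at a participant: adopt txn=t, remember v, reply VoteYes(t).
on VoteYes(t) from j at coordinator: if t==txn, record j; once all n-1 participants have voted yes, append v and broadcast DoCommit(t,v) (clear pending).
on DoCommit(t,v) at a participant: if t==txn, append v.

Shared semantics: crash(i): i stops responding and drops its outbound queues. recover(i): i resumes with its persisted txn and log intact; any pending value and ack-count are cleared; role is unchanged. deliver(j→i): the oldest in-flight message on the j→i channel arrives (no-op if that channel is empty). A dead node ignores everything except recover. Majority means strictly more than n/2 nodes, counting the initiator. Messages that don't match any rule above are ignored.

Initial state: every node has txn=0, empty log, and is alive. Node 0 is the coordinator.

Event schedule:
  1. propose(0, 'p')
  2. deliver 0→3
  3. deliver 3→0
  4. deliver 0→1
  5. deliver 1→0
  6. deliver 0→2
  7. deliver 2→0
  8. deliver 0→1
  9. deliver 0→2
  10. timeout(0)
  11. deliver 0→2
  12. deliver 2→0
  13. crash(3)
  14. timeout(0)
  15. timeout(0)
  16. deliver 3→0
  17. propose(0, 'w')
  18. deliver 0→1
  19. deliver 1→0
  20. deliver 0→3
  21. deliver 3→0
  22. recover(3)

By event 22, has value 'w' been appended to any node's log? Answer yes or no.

1. propose(0,'p'):  <0:coor t1 ->
2. deliver 0→3:  <3:part t1 ->
3. deliver 3→0:  nop
4. deliver 0→1:  <1:part t1 ->
5. deliver 1→0:  nop
6. deliver 0→2:  <2:part t1 ->
7. deliver 2→0:  <0:coor t1 p>
8. deliver 0→1:  <1:part t1 p>
9. deliver 0→2:  <2:part t1 p>
10. timeout(0):  <0:coor t2 p>
11. deliver 0→2:  <2:part t2 p>
12. deliver 2→0:  nop
13. crash(3):  <3:✗part t1 ->
14. timeout(0):  <0:coor t3 p>
15. timeout(0):  <0:coor t4 p>
16. deliver 3→0:  nop
17. propose(0,'w'):  <0:coor t5 p>
18. deliver 0→1:  <1:part t2 p>
19. deliver 1→0:  nop
20. deliver 0→3:  nop
21. deliver 3→0:  nop
22. recover(3):  <3:part t1 ->

no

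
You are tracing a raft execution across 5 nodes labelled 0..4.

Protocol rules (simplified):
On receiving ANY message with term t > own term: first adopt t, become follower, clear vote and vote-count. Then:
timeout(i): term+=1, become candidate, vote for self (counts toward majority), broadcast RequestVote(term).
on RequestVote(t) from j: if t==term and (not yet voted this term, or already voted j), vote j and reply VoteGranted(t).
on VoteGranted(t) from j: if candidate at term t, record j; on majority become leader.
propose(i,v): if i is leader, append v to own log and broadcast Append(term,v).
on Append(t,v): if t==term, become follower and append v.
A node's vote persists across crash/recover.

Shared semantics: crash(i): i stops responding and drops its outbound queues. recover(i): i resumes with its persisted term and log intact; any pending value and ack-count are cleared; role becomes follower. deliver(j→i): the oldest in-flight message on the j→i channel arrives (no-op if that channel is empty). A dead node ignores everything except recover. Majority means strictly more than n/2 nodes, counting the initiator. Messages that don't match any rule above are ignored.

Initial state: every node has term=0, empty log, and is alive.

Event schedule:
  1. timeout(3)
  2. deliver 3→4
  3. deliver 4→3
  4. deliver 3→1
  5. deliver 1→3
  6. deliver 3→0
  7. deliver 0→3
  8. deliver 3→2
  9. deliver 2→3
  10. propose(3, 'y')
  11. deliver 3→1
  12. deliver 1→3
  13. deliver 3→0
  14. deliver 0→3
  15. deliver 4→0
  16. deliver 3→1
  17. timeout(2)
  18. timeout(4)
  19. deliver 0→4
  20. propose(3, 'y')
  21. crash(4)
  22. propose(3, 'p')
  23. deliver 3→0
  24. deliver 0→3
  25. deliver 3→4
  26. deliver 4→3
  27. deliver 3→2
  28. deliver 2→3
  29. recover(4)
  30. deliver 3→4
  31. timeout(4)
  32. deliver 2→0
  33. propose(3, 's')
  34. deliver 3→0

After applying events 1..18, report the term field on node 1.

e1 timeout(3): 3[cand,t=1,-]
e2 deliver 3→4: 4[foll,t=1,-]
e3 deliver 4→3: ·
e4 deliver 3→1: 1[foll,t=1,-]
e5 deliver 1→3: 3[lead,t=1,-]
e6 deliver 3→0: 0[foll,t=1,-]
e7 deliver 0→3: ·
e8 deliver 3→2: 2[foll,t=1,-]
e9 deliver 2→3: ·
e10 propose(3,'y'): 3[lead,t=1,y]
e11 deliver 3→1: 1[foll,t=1,y]
e12 deliver 1→3: ·
e13 deliver 3→0: 0[foll,t=1,y]
e14 deliver 0→3: ·
e15 deliver 4→0: ·
e16 deliver 3→1: ·
e17 timeout(2): 2[cand,t=2,-]
e18 timeout(4): 4[cand,t=2,-]

1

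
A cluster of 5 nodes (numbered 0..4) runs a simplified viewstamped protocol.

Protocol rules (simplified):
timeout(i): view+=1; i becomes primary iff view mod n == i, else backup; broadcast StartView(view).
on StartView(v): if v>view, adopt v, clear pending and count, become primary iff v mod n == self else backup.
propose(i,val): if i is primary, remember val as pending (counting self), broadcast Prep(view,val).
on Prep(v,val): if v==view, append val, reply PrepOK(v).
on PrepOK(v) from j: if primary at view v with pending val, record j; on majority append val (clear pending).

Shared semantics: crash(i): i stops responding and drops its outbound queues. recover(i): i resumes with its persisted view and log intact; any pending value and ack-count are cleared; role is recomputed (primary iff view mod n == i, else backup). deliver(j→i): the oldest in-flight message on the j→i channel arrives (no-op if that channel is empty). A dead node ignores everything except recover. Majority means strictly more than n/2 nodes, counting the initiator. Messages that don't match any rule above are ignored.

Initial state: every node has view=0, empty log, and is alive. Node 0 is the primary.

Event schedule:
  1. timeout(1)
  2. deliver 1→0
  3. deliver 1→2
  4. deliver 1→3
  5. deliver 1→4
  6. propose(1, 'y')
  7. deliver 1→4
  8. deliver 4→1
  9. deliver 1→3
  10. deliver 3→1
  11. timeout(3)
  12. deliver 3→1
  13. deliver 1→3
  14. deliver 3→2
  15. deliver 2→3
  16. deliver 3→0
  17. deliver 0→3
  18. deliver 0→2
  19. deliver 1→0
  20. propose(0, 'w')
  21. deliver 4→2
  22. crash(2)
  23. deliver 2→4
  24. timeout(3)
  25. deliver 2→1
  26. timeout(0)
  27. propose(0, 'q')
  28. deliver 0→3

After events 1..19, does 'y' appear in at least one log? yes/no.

e1 timeout(1): 1[prim,v=1,-]
e2 deliver 1→0: 0[back,v=1,-]
e3 deliver 1→2: 2[back,v=1,-]
e4 deliver 1→3: 3[back,v=1,-]
e5 deliver 1→4: 4[back,v=1,-]
e6 propose(1,'y'): ·
e7 deliver 1→4: 4[back,v=1,y]
e8 deliver 4→1: ·
e9 deliver 1→3: 3[back,v=1,y]
e10 deliver 3→1: 1[prim,v=1,y]
e11 timeout(3): 3[back,v=2,y]
e12 deliver 3→1: 1[back,v=2,y]
e13 deliver 1→3: ·
e14 deliver 3→2: 2[prim,v=2,-]
e15 deliver 2→3: ·
e16 deliver 3→0: 0[back,v=2,-]
e17 deliver 0→3: ·
e18 deliver 0→2: ·
e19 deliver 1→0: ·

yes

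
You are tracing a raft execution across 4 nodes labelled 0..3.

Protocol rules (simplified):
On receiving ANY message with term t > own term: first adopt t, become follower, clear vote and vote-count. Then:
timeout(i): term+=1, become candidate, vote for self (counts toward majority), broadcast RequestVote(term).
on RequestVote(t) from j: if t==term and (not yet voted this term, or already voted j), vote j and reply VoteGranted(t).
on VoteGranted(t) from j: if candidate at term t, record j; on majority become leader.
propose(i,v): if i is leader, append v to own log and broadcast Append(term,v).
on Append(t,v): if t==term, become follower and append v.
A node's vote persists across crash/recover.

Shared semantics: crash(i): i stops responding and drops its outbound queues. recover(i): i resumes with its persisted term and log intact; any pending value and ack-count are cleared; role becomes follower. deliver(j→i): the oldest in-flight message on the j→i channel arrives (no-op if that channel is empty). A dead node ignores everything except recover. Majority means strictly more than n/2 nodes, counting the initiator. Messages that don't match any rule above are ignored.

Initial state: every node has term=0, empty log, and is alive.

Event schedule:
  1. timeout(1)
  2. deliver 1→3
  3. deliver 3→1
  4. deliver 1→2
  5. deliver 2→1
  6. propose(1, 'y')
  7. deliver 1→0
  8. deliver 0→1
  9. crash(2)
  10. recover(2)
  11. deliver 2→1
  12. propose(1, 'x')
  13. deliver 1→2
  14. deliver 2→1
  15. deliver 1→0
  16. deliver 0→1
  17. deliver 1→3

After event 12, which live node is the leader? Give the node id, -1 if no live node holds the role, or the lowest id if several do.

step 1 timeout(1): 1={cand,t=1,log=-}
step 2 deliver 1→3: 3={foll,t=1,log=-}
step 3 deliver 3→1: —
step 4 deliver 1→2: 2={foll,t=1,log=-}
step 5 deliver 2→1: 1={lead,t=1,log=-}
step 6 propose(1,'y'): 1={lead,t=1,log=y}
step 7 deliver 1→0: 0={foll,t=1,log=-}
step 8 deliver 0→1: —
step 9 crash(2): 2={✗foll,t=1,log=-}
step 10 recover(2): 2={foll,t=1,log=-}
step 11 deliver 2→1: —
step 12 propose(1,'x'): 1={lead,t=1,log=y,x}

1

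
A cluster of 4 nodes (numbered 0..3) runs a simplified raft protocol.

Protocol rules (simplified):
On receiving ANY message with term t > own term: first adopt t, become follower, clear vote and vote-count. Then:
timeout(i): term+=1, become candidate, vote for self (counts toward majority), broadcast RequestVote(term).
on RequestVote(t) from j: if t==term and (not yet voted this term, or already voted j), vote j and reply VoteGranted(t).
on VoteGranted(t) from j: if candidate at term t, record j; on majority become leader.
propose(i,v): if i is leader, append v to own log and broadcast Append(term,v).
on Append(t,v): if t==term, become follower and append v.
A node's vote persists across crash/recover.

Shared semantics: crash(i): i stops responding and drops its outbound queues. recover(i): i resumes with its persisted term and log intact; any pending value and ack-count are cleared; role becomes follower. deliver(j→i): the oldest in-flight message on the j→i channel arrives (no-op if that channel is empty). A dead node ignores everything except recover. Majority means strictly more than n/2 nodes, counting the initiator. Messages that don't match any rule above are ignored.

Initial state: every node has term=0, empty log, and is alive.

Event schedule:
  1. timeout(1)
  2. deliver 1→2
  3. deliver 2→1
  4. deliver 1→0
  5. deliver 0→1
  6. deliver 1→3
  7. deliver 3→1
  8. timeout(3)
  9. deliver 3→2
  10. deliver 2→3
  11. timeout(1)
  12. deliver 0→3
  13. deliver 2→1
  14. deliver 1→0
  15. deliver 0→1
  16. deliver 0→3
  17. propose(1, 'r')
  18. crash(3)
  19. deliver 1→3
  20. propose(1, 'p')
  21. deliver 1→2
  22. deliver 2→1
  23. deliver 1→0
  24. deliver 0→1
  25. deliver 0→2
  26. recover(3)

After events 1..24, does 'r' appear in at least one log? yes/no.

no

1. timeout(1):  <1:cand t1 ->
2. deliver 1→2:  <2:foll t1 ->
3. deliver 2→1:  nop
4. deliver 1→0:  <0:foll t1 ->
5. deliver 0→1:  <1:lead t1 ->
6. deliver 1→3:  <3:foll t1 ->
7. deliver 3→1:  nop
8. timeout(3):  <3:cand t2 ->
9. deliver 3→2:  <2:foll t2 ->
10. deliver 2→3:  nop
11. timeout(1):  <1:cand t2 ->
12. deliver 0→3:  nop
13. deliver 2→1:  nop
14. deliver 1→0:  <0:foll t2 ->
15. deliver 0→1:  nop
16. deliver 0→3:  nop
17. propose(1,'r'):  nop
18. crash(3):  <3:✗cand t2 ->
19. deliver 1→3:  nop
20. propose(1,'p'):  nop
21. deliver 1→2:  nop
22. deliver 2→1:  nop
23. deliver 1→0:  nop
24. deliver 0→1:  nop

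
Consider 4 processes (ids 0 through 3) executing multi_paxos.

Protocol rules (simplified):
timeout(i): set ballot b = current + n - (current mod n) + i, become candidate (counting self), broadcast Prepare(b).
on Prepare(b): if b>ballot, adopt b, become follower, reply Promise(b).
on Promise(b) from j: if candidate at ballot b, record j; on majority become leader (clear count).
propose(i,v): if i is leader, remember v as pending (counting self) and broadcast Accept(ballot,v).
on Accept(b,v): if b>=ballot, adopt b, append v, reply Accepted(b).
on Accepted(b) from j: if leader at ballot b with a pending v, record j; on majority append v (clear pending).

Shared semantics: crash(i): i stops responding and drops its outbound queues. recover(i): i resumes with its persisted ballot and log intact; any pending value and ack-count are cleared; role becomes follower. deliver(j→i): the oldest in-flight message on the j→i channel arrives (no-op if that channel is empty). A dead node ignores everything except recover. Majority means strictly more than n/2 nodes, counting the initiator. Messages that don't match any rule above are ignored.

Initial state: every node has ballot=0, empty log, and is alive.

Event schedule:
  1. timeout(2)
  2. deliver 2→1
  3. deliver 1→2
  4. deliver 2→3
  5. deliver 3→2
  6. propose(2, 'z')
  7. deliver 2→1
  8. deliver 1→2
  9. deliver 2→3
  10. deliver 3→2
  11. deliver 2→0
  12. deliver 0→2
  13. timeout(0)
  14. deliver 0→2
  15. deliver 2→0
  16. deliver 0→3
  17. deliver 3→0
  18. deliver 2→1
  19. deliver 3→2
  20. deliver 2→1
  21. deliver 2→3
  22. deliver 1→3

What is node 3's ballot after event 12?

step 1 timeout(2): 2={cand,b=6,log=-}
step 2 deliver 2→1: 1={foll,b=6,log=-}
step 3 deliver 1→2: —
step 4 deliver 2→3: 3={foll,b=6,log=-}
step 5 deliver 3→2: 2={lead,b=6,log=-}
step 6 propose(2,'z'): —
step 7 deliver 2→1: 1={foll,b=6,log=z}
step 8 deliver 1→2: —
step 9 deliver 2→3: 3={foll,b=6,log=z}
step 10 deliver 3→2: 2={lead,b=6,log=z}
step 11 deliver 2→0: 0={foll,b=6,log=-}
step 12 deliver 0→2: —

6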